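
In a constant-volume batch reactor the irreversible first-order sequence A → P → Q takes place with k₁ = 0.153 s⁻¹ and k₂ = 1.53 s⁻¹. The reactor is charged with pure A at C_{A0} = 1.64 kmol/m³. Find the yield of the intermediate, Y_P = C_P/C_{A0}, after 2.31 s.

The intermediate concentration in a first-order A→B→C sequence is C_P = k₁C_{A0}(e^(−k₁t) − e^(−k₂t))/(k₂−k₁).
e^(−k₁t) = e^(−0.153×2.31) = e^(−0.3534) = 0.7023; e^(−k₂t) = e^(−3.534) = 0.02918.
C_P = 0.153×1.64/(1.53−0.153) × (0.7023−0.02918) = 0.1822×0.6731 = 0.1227 kmol/m³.
Y_P = C_P/C_{A0} = 0.1227/1.64 = 0.0748.

0.0748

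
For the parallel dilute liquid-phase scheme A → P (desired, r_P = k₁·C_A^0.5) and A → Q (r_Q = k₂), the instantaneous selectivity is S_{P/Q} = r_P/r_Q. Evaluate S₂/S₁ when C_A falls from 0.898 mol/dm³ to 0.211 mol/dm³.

0.485

S_{P/Q} = (k₁/k₂)·C_A^0.5, so S₂/S₁ = (C_{A,2}/C_{A,1})^0.5.
= (0.211/0.898)^0.5 = (0.2350)^0.5 = 0.485.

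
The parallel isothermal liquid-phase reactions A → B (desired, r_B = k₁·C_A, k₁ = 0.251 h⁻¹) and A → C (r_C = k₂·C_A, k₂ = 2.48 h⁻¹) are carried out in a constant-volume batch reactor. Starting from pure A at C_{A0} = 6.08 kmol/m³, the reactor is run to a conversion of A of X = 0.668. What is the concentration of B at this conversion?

C_A = C_{A0}(1−X) = 2.019 kmol/m³.
Both paths are first order in A, so the instantaneous fraction to B is constant: dC_B/d(−C_A) = k₁/(k₁+k₂) = 0.09191.
C_B = 0.09191·(C_{A0}−C_A) = 0.09191×4.061 = 0.373 kmol/m³.

0.373 kmol/m³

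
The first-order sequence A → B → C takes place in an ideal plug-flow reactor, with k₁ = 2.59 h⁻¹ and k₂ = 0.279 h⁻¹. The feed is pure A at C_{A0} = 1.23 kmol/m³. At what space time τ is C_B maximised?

0.964 h

For first-order series the maximum of C_B occurs at τ_opt = ln(k₂/k₁)/(k₂−k₁).
= ln(0.279/2.59)/(0.279−2.59) = ln(0.1077)/-2.311 = -2.228/-2.311 = 0.964 h.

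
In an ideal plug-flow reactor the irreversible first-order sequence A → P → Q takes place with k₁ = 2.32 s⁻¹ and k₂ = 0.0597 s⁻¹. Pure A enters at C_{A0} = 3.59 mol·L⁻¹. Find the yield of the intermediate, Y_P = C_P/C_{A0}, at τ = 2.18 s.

For first-order series with pure A initially, C_P(τ) = k₁C_{A0}/(k₂−k₁)·(e^(−k₁τ) − e^(−k₂τ)).
e^(−k₁τ) = e^(−2.32×2.18) = e^(−5.058) = 0.006361; e^(−k₂τ) = e^(−0.1301) = 0.8780.
C_P = 2.32×3.59/(0.0597−2.32) × (0.006361−0.8780) = (-3.685)×(-0.8716) = 3.212 mol·L⁻¹.
Y_P = C_P/C_{A0} = 3.212/3.59 = 0.895.

0.895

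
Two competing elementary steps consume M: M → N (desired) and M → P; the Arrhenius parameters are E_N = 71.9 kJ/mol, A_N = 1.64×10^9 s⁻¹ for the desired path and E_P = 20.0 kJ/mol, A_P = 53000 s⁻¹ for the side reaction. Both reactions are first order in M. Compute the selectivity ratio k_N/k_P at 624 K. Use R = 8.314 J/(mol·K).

1.40

Since both paths have the same order in M, the concentration cancels and S_{N/P} = k_N/k_P = (A_N/A_P)·exp[(E_P−E_N)/(RT)].
(E_P−E_N)/(RT) = (20.0−71.9)×10³/(8.314×624) = -51900/5188 = -10.00.
k_N/k_P = (1.64×10^9/53000)·exp(-10.00) = 30943 × 4.522×10^-5 = 1.40.
Since E_N > E_P, raising the temperature improves selectivity toward N.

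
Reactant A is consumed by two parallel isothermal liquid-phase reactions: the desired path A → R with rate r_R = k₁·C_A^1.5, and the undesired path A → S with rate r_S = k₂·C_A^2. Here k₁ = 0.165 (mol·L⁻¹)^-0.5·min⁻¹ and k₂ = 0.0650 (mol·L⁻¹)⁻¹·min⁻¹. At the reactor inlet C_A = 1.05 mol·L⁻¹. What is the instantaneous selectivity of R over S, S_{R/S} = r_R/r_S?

2.48

S_{R/S} = r_R/r_S = (k₁·C_A^1.5)/(k₂·C_A^2) = (k₁/k₂)·C_A^-0.5.
= (0.165×1.050^1.5) / (0.0650×1.050^2) = 0.1775/0.07166 = 2.48.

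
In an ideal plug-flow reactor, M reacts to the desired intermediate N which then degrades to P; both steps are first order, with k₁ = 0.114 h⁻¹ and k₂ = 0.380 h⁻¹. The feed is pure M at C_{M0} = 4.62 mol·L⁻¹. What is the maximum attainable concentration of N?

0.827 mol·L⁻¹

At the optimum, C_{N,max}/C_{M0} = (k₁/k₂)^[k₂/(k₂−k₁)].
= (0.114/0.380)^(0.380/(0.380−0.114)) = (0.3000)^(1.429) = 0.1791.
C_{N,max} = 0.1791×4.62 = 0.827 mol·L⁻¹.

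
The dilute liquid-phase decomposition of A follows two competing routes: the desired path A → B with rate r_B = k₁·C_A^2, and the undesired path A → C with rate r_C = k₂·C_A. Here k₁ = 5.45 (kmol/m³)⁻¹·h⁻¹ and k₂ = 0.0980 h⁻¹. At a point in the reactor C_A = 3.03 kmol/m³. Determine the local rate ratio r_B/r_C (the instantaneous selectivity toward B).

S_{B/C} = r_B/r_C = (k₁·C_A^2)/(k₂·C_A) = (k₁/k₂)·C_A.
= (5.45×3.030^2) / (0.0980×3.030) = 50.04/0.2969 = 169.

169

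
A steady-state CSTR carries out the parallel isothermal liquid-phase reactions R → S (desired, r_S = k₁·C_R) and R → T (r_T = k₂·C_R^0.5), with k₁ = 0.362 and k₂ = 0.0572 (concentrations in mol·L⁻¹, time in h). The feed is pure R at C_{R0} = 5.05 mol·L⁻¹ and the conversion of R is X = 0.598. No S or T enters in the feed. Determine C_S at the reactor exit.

2.72 mol·L⁻¹

Exit C_R = C_{R0}(1−X) = 5.05×0.402 = 2.030 mol·L⁻¹.
In a CSTR the entire volume is at exit conditions, so r_S = 0.362×2.030 = 0.7349 and r_T = 0.0572×2.030^0.5 = 0.08150.
Fraction of consumed R going to S: r_S/(r_S+r_T) = 0.9002.
C_S = 0.9002·C_{R0}·X = 0.9002×5.05×0.598 = 2.72 mol·L⁻¹.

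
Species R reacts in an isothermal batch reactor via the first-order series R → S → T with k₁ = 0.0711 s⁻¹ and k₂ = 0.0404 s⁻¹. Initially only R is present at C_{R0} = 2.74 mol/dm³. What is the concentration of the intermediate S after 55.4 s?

For first-order series with pure R initially, C_S(t) = k₁C_{R0}/(k₂−k₁)·(e^(−k₁t) − e^(−k₂t)).
e^(−k₁t) = e^(−0.0711×55.4) = e^(−3.939) = 0.01947; e^(−k₂t) = e^(−2.238) = 0.1067.
C_S = 0.0711×2.74/(0.0404−0.0711) × (0.01947−0.1067) = (-6.346)×(-0.08719) = 0.5533 mol/dm³.

0.553 mol/dm³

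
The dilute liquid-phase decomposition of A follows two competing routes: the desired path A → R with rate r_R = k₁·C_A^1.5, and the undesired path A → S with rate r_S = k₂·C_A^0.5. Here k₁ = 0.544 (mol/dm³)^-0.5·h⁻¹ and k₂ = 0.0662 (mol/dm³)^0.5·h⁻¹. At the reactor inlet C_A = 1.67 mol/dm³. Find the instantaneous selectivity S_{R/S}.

13.7

S_{R/S} = r_R/r_S = (k₁·C_A^1.5)/(k₂·C_A^0.5) = (k₁/k₂)·C_A.
= (0.544×1.670^1.5) / (0.0662×1.670^0.5) = 1.174/0.08555 = 13.7.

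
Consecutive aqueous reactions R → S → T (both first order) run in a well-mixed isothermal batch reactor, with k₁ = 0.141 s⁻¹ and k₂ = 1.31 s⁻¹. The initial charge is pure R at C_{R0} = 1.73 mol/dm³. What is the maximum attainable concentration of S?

0.142 mol/dm³

Evaluating C_S at t_opt = ln(k₂/k₁)/(k₂−k₁) gives C_{S,max}/C_{R0} = (k₁/k₂)^[k₂/(k₂−k₁)].
= (0.141/1.31)^(1.31/(1.31−0.141)) = (0.1076)^(1.121) = 0.08226.
C_{S,max} = 0.08226×1.73 = 0.142 mol/dm³.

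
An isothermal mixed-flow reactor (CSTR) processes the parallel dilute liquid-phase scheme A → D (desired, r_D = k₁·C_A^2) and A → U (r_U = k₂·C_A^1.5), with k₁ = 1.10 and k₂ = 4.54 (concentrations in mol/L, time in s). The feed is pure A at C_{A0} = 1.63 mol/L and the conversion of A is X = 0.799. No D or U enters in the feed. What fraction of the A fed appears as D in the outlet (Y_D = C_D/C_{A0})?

Exit C_A = C_{A0}(1−X) = 1.63×0.201 = 0.3276 mol/L.
In a CSTR the entire volume is at exit conditions, so r_D = 1.10×0.3276^2 = 0.1181 and r_U = 4.54×0.3276^1.5 = 0.8514.
Fraction of consumed A going to D: r_D/(r_D+r_U) = 0.1218.
C_D = 0.1218·C_{A0}·X = 0.1218×1.63×0.799 = 0.159 mol/L; Y_D = C_D/C_{A0} = 0.0973.

0.0973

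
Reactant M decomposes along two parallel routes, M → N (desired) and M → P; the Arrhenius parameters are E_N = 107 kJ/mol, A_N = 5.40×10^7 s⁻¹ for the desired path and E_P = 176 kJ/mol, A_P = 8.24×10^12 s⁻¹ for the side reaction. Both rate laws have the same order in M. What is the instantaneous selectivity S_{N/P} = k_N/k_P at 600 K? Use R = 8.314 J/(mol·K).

k_N/k_P = (A_N/A_P)·exp[−(E_N−E_P)/(RT)] = (A_N/A_P)·exp[(E_P−E_N)/(RT)].
(E_P−E_N)/(RT) = (176−107)×10³/(8.314×600) = 69000/4988 = 13.83.
k_N/k_P = (5.40×10^7/8.24×10^12)·exp(13.83) = 6.553×10^-6 × 1.017×10^6 = 6.66.

6.66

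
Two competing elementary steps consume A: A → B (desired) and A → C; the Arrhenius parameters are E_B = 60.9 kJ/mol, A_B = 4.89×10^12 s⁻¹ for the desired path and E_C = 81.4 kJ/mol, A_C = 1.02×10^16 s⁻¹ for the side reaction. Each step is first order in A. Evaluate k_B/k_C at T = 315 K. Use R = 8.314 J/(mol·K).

1.20

With equal orders, S_{B/C} = k_B/k_C = (A_B/A_C)·exp[(E_C−E_B)/(RT)].
(E_C−E_B)/(RT) = (81.4−60.9)×10³/(8.314×315) = 20500/2619 = 7.828.
k_B/k_C = (4.89×10^12/1.02×10^16)·exp(7.828) = 4.794×10^-4 × 2509 = 1.20.
Since E_B < E_C, lowering the temperature improves selectivity toward B.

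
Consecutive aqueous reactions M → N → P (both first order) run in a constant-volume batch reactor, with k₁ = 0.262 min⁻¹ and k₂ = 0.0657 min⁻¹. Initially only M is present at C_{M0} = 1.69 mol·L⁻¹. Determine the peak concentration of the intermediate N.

1.06 mol·L⁻¹

Evaluating C_N at t_opt = ln(k₂/k₁)/(k₂−k₁) gives C_{N,max}/C_{M0} = (k₁/k₂)^[k₂/(k₂−k₁)].
= (0.262/0.0657)^(0.0657/(0.0657−0.262)) = (3.988)^(-0.3347) = 0.6294.
C_{N,max} = 0.6294×1.69 = 1.06 mol·L⁻¹.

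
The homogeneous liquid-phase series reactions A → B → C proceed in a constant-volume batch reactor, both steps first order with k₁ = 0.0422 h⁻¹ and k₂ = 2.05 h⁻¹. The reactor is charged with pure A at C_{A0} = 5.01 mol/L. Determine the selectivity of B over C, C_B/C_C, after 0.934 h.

The intermediate concentration in a first-order A→B→C sequence is C_B = k₁C_{A0}(e^(−k₁t) − e^(−k₂t))/(k₂−k₁).
e^(−k₁t) = e^(−0.0422×0.934) = e^(−0.03941) = 0.9614; e^(−k₂t) = e^(−1.915) = 0.1474.
C_B = 0.0422×5.01/(2.05−0.0422) × (0.9614−0.1474) = 0.1053×0.8140 = 0.08571 mol/L.
C_A = C_{A0}e^(−k₁t) = 4.816 mol/L, so C_C = C_{A0}−C_A−C_B = 0.1079 mol/L; C_B/C_C = 0.794.

0.794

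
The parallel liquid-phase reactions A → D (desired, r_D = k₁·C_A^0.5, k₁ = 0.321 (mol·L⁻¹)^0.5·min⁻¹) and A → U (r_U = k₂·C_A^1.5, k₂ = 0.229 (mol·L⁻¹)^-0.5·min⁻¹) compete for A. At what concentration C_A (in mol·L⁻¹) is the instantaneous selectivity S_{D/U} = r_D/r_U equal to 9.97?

0.141 mol·L⁻¹

S_{D/U} = (k₁/k₂)·C_A⁻¹ ⇒ C_A = (S·k₂/k₁)^(-1).
= (9.97×0.229/0.321)^(-1) = (7.113)^(-1) = 0.141 mol·L⁻¹.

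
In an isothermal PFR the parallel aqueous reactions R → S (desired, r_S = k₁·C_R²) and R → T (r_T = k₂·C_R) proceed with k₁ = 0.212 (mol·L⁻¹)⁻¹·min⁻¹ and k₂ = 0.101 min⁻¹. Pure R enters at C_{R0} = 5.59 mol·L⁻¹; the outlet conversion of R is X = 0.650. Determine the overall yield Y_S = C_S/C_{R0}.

0.572

C_R = C_{R0}(1−X) = 1.956 mol·L⁻¹.
Along a PFR/batch, dC_T/dC_R = −r_T/(r_S+r_T) = −k₂/(k₂+k₁·C_R).
Integrating from C_{R0} to C_R: C_T = (0.101/0.212)·ln[(0.101+0.212·5.59)/(0.101+0.212·1.96)] = 0.4764·ln(1.286/0.5158) = 0.4353 mol·L⁻¹.
Then C_S = (C_{R0}−C_R) − C_T = 3.633 − 0.4353 = 3.198 mol·L⁻¹.
Y_S = C_S/C_{R0} = 3.198/5.59 = 0.572.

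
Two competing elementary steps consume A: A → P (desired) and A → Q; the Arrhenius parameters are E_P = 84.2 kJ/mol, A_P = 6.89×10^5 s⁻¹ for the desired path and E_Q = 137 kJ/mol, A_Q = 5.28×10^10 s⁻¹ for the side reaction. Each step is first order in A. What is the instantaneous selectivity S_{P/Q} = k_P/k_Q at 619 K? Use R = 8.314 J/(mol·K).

0.373

Since both paths have the same order in A, the concentration cancels and S_{P/Q} = k_P/k_Q = (A_P/A_Q)·exp[(E_Q−E_P)/(RT)].
(E_Q−E_P)/(RT) = (137−84.2)×10³/(8.314×619) = 52800/5146 = 10.26.
k_P/k_Q = (6.89×10^5/5.28×10^10)·exp(10.26) = 1.305×10^-5 × 28557 = 0.373.
Since E_P < E_Q, lowering the temperature improves selectivity toward P.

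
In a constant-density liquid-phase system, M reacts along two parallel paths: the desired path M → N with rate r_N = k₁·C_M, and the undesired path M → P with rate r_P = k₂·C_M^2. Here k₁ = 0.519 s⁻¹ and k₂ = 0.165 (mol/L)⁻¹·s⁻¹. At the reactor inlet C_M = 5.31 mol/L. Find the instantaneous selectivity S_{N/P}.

S_{N/P} = r_N/r_P = (k₁·C_M)/(k₂·C_M^2) = (k₁/k₂)·C_M⁻¹.
= (0.519×5.310) / (0.165×5.310^2) = 2.756/4.652 = 0.592.

0.592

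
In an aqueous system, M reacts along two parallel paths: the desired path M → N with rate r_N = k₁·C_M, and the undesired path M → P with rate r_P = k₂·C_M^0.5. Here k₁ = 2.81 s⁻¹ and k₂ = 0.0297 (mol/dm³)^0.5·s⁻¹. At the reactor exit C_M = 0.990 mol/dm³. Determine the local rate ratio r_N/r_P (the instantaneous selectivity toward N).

94.1

S_{N/P} = r_N/r_P = (k₁·C_M)/(k₂·C_M^0.5) = (k₁/k₂)·C_M^0.5.
= (2.81×0.9900) / (0.0297×0.9900^0.5) = 2.782/0.02955 = 94.1.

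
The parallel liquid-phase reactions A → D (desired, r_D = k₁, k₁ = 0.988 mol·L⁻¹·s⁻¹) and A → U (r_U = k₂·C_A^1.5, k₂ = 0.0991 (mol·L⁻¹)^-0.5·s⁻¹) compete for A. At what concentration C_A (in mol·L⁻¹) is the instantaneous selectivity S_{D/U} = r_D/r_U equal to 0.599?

6.52 mol·L⁻¹

S_{D/U} = (k₁/k₂)·C_A^-1.5 ⇒ C_A = (S·k₂/k₁)^(1/(-1.5)).
= (0.599×0.0991/0.988)^(-0.6667) = (0.06008)^(-0.6667) = 6.52 mol·L⁻¹.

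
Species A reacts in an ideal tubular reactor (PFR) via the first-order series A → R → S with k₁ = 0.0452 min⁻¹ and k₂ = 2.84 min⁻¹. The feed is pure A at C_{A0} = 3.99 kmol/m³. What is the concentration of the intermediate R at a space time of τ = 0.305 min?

0.0365 kmol/m³

The intermediate concentration in a first-order A→B→C sequence is C_R = k₁C_{A0}(e^(−k₁τ) − e^(−k₂τ))/(k₂−k₁).
e^(−k₁τ) = e^(−0.0452×0.305) = e^(−0.01379) = 0.9863; e^(−k₂τ) = e^(−0.8662) = 0.4205.
C_R = 0.0452×3.99/(2.84−0.0452) × (0.9863−0.4205) = 0.06453×0.5658 = 0.03651 kmol/m³.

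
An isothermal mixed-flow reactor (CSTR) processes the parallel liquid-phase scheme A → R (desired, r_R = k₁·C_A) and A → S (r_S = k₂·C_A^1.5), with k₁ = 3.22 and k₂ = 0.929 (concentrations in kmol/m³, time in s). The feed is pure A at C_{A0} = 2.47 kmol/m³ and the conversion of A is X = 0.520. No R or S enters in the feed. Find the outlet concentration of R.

Exit C_A = C_{A0}(1−X) = 2.47×0.480 = 1.186 kmol/m³.
A CSTR operates uniformly at the exit composition, giving r_R = 3.818 and r_S = 1.199 (each k·C_A^n at C_A = 1.186).
Fraction of consumed A going to R: r_R/(r_R+r_S) = 0.7610.
C_R = 0.7610·C_{A0}·X = 0.7610×2.47×0.520 = 0.977 kmol/m³.

0.977 kmol/m³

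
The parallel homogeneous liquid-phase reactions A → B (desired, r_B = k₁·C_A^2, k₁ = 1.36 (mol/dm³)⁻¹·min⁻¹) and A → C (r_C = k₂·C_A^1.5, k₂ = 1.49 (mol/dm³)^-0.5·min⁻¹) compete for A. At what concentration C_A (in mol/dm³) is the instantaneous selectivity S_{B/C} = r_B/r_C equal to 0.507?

S_{B/C} = (k₁/k₂)·C_A^0.5 ⇒ C_A = (S·k₂/k₁)^(2).
= (0.507×1.49/1.36)^(2) = (0.5555)^(2) = 0.309 mol/dm³.

0.309 mol/dm³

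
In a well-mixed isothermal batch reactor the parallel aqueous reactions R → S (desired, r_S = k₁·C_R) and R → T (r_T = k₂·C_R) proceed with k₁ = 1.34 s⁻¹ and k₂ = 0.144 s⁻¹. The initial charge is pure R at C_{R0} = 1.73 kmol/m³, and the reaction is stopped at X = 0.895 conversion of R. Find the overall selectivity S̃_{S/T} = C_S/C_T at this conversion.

C_R = C_{R0}(1−X) = 0.1816 kmol/m³.
Both paths are first order in R, so the instantaneous fraction to S is constant: dC_S/d(−C_R) = k₁/(k₁+k₂) = 0.9030.
C_S = 0.9030·(C_{R0}−C_R) = 0.9030×1.548 = 1.40 kmol/m³.
C_T = (C_{R0}−C_R)−C_S = 0.1502 kmol/m³; S̃_{S/T} = 1.398/0.1502 = 9.31.

9.31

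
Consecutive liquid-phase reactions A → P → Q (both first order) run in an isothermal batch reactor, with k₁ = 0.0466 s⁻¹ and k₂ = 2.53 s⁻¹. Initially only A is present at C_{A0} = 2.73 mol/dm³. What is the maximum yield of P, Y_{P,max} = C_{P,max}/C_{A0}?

0.0171

Evaluating C_P at t_opt = ln(k₂/k₁)/(k₂−k₁) gives C_{P,max}/C_{A0} = (k₁/k₂)^[k₂/(k₂−k₁)].
= (0.0466/2.53)^(2.53/(2.53−0.0466)) = (0.01842)^(1.019) = 0.01709.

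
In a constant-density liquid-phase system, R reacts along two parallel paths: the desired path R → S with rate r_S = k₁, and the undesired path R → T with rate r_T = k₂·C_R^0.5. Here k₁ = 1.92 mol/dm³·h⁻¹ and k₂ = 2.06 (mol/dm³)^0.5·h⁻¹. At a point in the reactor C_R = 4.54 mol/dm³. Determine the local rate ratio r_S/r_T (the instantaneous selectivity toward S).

S_{S/T} = r_S/r_T = (k₁)/(k₂·C_R^0.5) = (k₁/k₂)·C_R^-0.5.
= (1.92) / (2.06×4.540^0.5) = 1.920/4.389 = 0.437.
The undesired path is higher order in R, so low C_R (CSTR or dilute feed) favours S.

0.437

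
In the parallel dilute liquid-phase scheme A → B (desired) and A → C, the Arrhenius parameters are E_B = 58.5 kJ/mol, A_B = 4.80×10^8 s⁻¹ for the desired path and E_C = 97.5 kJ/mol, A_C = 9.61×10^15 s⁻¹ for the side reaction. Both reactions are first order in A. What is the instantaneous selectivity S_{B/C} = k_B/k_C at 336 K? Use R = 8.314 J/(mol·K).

Since both paths have the same order in A, the concentration cancels and S_{B/C} = k_B/k_C = (A_B/A_C)·exp[(E_C−E_B)/(RT)].
(E_C−E_B)/(RT) = (97.5−58.5)×10³/(8.314×336) = 39000/2794 = 13.96.
k_B/k_C = (4.80×10^8/9.61×10^15)·exp(13.96) = 4.995×10^-8 × 1.157×10^6 = 0.0578.

0.0578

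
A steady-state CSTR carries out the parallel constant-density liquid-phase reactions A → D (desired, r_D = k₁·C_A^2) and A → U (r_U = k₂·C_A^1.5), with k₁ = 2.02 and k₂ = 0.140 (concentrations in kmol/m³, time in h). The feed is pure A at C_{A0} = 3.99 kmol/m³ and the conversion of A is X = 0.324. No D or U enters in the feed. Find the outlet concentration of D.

1.24 kmol/m³

Exit C_A = C_{A0}(1−X) = 3.99×0.676 = 2.697 kmol/m³.
Rates in a CSTR are evaluated at the outlet concentration: r_D = 2.02×2.697^2 = 14.70, r_U = 0.140×2.697^1.5 = 0.6202.
Fraction of consumed A going to D: r_D/(r_D+r_U) = 0.9595.
C_D = 0.9595·C_{A0}·X = 0.9595×3.99×0.324 = 1.24 kmol/m³.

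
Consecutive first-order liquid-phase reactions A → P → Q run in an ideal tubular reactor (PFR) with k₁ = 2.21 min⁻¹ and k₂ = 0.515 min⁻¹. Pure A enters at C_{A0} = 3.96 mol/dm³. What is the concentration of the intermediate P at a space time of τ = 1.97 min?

1.81 mol/dm³

Solving the coupled first-order balances gives C_P(τ) = [k₁/(k₂−k₁)]·C_{A0}·(e^(−k₁τ) − e^(−k₂τ)).
e^(−k₁τ) = e^(−2.21×1.97) = e^(−4.354) = 0.01286; e^(−k₂τ) = e^(−1.015) = 0.3626.
C_P = 2.21×3.96/(0.515−2.21) × (0.01286−0.3626) = (-5.163)×(-0.3497) = 1.806 mol/dm³.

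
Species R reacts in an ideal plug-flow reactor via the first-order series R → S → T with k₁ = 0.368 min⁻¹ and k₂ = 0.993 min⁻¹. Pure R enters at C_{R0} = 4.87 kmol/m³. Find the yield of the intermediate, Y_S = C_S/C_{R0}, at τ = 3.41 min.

For first-order series with pure R initially, C_S(τ) = k₁C_{R0}/(k₂−k₁)·(e^(−k₁τ) − e^(−k₂τ)).
e^(−k₁τ) = e^(−0.368×3.41) = e^(−1.255) = 0.2851; e^(−k₂τ) = e^(−3.386) = 0.03384.
C_S = 0.368×4.87/(0.993−0.368) × (0.2851−0.03384) = 2.867×0.2513 = 0.7205 kmol/m³.
Y_S = C_S/C_{R0} = 0.7205/4.87 = 0.148.

0.148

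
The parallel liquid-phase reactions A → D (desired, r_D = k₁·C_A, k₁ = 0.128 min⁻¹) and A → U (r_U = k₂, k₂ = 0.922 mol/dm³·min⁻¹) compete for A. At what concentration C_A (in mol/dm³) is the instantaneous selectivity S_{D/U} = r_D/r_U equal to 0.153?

S_{D/U} = (k₁/k₂)·C_A ⇒ C_A = S·k₂/k₁.
= 0.153×0.922/0.128 = 1.10 mol/dm³.

1.10 mol/dm³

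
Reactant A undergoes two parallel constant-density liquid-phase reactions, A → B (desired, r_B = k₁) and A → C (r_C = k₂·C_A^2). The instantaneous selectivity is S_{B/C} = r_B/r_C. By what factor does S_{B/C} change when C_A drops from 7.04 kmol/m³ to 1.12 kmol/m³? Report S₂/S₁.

39.5

S_{B/C} = (k₁/k₂)·C_A^-2, so S₂/S₁ = (C_{A,2}/C_{A,1})^-2.
= (1.12/7.04)^(-2) = (0.1591)^(-2) = 39.5.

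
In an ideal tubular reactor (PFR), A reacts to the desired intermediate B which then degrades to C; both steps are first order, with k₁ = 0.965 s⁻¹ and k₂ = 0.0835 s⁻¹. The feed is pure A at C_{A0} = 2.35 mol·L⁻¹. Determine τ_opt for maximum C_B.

2.78 s

The intermediate peaks when r₁ = r₂, i.e. k₁e^(−k₁τ) = k₂e^(−k₂τ), giving τ_opt = ln(k₂/k₁)/(k₂−k₁).
= ln(0.0835/0.965)/(0.0835−0.965) = ln(0.08653)/-0.8815 = -2.447/-0.8815 = 2.78 s.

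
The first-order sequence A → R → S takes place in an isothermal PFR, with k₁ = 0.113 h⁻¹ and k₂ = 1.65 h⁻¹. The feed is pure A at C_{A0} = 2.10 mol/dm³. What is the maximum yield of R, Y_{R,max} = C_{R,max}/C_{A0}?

0.0562

For a first-order series the maximum intermediate yield is C_{R,max}/C_{A0} = (k₁/k₂)^[k₂/(k₂−k₁)].
= (0.113/1.65)^(1.65/(1.65−0.113)) = (0.06848)^(1.074) = 0.05623.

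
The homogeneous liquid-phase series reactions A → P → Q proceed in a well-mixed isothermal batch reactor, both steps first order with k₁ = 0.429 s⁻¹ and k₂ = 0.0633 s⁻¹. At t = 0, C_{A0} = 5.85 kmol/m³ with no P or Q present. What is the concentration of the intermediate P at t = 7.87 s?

3.94 kmol/m³

The intermediate concentration in a first-order A→B→C sequence is C_P = k₁C_{A0}(e^(−k₁t) − e^(−k₂t))/(k₂−k₁).
e^(−k₁t) = e^(−0.429×7.87) = e^(−3.376) = 0.03418; e^(−k₂t) = e^(−0.4982) = 0.6076.
C_P = 0.429×5.85/(0.0633−0.429) × (0.03418−0.6076) = (-6.863)×(-0.5735) = 3.935 kmol/m³.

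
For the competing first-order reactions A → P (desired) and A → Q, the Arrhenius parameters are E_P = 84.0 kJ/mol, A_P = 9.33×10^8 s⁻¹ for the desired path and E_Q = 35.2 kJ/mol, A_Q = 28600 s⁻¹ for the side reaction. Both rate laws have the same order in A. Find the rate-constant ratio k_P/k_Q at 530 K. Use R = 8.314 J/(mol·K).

0.506

Since both paths have the same order in A, the concentration cancels and S_{P/Q} = k_P/k_Q = (A_P/A_Q)·exp[(E_Q−E_P)/(RT)].
(E_Q−E_P)/(RT) = (35.2−84.0)×10³/(8.314×530) = -48800/4406 = -11.07.
k_P/k_Q = (9.33×10^8/28600)·exp(-11.07) = 32622 × 1.550×10^-5 = 0.506.
Since E_P > E_Q, raising the temperature improves selectivity toward P.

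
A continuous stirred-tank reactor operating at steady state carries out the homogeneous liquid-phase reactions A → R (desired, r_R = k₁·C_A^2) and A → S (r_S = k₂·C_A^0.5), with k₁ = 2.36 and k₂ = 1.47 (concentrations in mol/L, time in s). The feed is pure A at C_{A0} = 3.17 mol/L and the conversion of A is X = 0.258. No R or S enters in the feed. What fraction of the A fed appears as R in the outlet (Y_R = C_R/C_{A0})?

0.220

Exit C_A = C_{A0}(1−X) = 3.17×0.742 = 2.352 mol/L.
A CSTR operates uniformly at the exit composition, giving r_R = 13.06 and r_S = 2.254 (each k·C_A^n at C_A = 2.352).
Fraction of consumed A going to R: r_R/(r_R+r_S) = 0.8528.
C_R = 0.8528·C_{A0}·X = 0.8528×3.17×0.258 = 0.697 mol/L; Y_R = C_R/C_{A0} = 0.220.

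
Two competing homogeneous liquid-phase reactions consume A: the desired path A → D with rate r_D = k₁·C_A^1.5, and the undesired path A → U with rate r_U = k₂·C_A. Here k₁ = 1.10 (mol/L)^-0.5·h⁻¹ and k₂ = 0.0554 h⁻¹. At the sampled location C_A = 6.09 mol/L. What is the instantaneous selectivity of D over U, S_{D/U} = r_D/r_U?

49.0

S_{D/U} = r_D/r_U = (k₁·C_A^1.5)/(k₂·C_A) = (k₁/k₂)·C_A^0.5.
= (1.10×6.090^1.5) / (0.0554×6.090) = 16.53/0.3374 = 49.0.
Since the desired path is higher order in A, keeping C_A high (PFR or concentrated feed) favours D.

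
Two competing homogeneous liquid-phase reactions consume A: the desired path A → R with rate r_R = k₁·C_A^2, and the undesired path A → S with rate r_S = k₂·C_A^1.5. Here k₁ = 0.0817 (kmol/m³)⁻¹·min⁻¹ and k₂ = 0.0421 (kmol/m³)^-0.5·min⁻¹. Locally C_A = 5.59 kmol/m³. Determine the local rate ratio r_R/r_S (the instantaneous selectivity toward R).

S_{R/S} = r_R/r_S = (k₁·C_A^2)/(k₂·C_A^1.5) = (k₁/k₂)·C_A^0.5.
= (0.0817×5.590^2) / (0.0421×5.590^1.5) = 2.553/0.5564 = 4.59.
Since the desired path is higher order in A, keeping C_A high (PFR or concentrated feed) favours R.

4.59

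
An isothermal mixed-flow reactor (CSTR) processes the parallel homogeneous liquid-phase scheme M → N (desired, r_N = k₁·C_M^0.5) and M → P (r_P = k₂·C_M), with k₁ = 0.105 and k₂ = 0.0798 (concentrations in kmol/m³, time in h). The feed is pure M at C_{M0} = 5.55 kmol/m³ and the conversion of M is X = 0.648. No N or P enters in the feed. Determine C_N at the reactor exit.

1.74 kmol/m³

Exit C_M = C_{M0}(1−X) = 5.55×0.352 = 1.954 kmol/m³.
In a CSTR the entire volume is at exit conditions, so r_N = 0.105×1.954^0.5 = 0.1468 and r_P = 0.0798×1.954 = 0.1559.
Fraction of consumed M going to N: r_N/(r_N+r_P) = 0.4849.
C_N = 0.4849·C_{M0}·X = 0.4849×5.55×0.648 = 1.74 kmol/m³.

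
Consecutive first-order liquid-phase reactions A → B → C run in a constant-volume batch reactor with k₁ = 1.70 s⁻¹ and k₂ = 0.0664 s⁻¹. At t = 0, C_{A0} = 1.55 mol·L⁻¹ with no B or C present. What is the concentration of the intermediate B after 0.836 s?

1.14 mol·L⁻¹

The intermediate concentration in a first-order A→B→C sequence is C_B = k₁C_{A0}(e^(−k₁t) − e^(−k₂t))/(k₂−k₁).
e^(−k₁t) = e^(−1.70×0.836) = e^(−1.421) = 0.2414; e^(−k₂t) = e^(−0.05551) = 0.9460.
C_B = 1.70×1.55/(0.0664−1.70) × (0.2414−0.9460) = (-1.613)×(-0.7046) = 1.136 mol·L⁻¹.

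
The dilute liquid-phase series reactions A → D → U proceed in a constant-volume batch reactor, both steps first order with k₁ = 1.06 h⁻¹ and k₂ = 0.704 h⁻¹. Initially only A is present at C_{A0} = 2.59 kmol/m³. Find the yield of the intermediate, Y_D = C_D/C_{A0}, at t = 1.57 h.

Solving the coupled first-order balances gives C_D(t) = [k₁/(k₂−k₁)]·C_{A0}·(e^(−k₁t) − e^(−k₂t)).
e^(−k₁t) = e^(−1.06×1.57) = e^(−1.664) = 0.1893; e^(−k₂t) = e^(−1.105) = 0.3311.
C_D = 1.06×2.59/(0.704−1.06) × (0.1893−0.3311) = (-7.712)×(-0.1418) = 1.093 kmol/m³.
Y_D = C_D/C_{A0} = 1.093/2.59 = 0.422.

0.422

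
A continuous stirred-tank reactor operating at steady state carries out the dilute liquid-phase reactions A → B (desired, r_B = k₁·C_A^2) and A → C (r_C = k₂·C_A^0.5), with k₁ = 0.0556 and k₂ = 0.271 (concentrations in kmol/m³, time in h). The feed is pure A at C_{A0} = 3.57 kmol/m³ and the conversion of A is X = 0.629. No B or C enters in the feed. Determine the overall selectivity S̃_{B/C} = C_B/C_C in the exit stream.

0.313

Exit C_A = C_{A0}(1−X) = 3.57×0.371 = 1.324 kmol/m³.
A CSTR operates uniformly at the exit composition, giving r_B = 0.09753 and r_C = 0.3119 (each k·C_A^n at C_A = 1.324).
Overall selectivity = C_B/C_C = r_Bτ/(r_Cτ) = r_B/r_C = 0.313.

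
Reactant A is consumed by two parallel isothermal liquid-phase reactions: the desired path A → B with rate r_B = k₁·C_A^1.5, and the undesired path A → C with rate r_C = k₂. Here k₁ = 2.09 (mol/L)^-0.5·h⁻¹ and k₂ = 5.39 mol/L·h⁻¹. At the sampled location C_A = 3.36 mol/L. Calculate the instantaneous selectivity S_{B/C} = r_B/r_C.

2.39

S_{B/C} = r_B/r_C = (k₁·C_A^1.5)/(k₂) = (k₁/k₂)·C_A^1.5.
= (2.09×3.360^1.5) / (5.39) = 12.87/5.390 = 2.39.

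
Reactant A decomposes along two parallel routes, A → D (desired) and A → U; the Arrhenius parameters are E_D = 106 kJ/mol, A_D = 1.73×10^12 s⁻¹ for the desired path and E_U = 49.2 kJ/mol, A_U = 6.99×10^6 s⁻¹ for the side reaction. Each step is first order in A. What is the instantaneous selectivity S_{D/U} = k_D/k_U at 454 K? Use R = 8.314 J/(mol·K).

0.0722

With equal orders, S_{D/U} = k_D/k_U = (A_D/A_U)·exp[(E_U−E_D)/(RT)].
(E_U−E_D)/(RT) = (49.2−106)×10³/(8.314×454) = -56800/3775 = -15.05.
k_D/k_U = (1.73×10^12/6.99×10^6)·exp(-15.05) = 2.475×10^5 × 2.915×10^-7 = 0.0722.
Since E_D > E_U, raising the temperature improves selectivity toward D.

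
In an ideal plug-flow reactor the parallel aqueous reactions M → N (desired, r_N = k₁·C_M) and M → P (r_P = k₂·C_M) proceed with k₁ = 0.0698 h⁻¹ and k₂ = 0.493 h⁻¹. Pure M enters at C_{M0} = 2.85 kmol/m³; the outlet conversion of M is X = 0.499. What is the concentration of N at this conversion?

C_M = C_{M0}(1−X) = 1.428 kmol/m³.
Both paths are first order in M, so the instantaneous fraction to N is constant: dC_N/d(−C_M) = k₁/(k₁+k₂) = 0.1240.
C_N = 0.1240·(C_{M0}−C_M) = 0.1240×1.422 = 0.176 kmol/m³.

0.176 kmol/m³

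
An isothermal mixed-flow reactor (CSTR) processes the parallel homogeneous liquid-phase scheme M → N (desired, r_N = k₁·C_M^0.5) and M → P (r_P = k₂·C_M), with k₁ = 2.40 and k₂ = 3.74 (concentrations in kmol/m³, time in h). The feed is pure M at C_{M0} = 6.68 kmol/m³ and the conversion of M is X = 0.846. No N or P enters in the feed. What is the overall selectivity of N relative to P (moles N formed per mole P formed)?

Exit C_M = C_{M0}(1−X) = 6.68×0.154 = 1.029 kmol/m³.
Rates in a CSTR are evaluated at the outlet concentration: r_N = 2.40×1.029^0.5 = 2.434, r_P = 3.74×1.029 = 3.847.
Overall selectivity = C_N/C_P = r_Nτ/(r_Pτ) = r_N/r_P = 0.633.

0.633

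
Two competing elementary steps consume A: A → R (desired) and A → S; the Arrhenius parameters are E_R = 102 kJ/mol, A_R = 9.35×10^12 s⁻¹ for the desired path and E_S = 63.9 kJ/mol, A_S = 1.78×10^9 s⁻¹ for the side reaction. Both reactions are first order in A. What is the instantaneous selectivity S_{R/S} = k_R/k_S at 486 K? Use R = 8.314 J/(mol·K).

Since both paths have the same order in A, the concentration cancels and S_{R/S} = k_R/k_S = (A_R/A_S)·exp[(E_S−E_R)/(RT)].
(E_S−E_R)/(RT) = (63.9−102)×10³/(8.314×486) = -38100/4041 = -9.429.
k_R/k_S = (9.35×10^12/1.78×10^9)·exp(-9.429) = 5253 × 8.034×10^-5 = 0.422.

0.422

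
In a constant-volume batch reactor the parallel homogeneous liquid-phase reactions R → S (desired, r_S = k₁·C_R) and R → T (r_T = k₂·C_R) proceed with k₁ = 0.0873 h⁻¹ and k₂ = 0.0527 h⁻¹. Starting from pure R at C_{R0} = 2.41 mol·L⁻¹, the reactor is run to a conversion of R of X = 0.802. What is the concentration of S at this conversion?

C_R = C_{R0}(1−X) = 0.4772 mol·L⁻¹.
Both paths are first order in R, so the instantaneous fraction to S is constant: dC_S/d(−C_R) = k₁/(k₁+k₂) = 0.6236.
C_S = 0.6236·(C_{R0}−C_R) = 0.6236×1.933 = 1.21 mol·L⁻¹.

1.21 mol·L⁻¹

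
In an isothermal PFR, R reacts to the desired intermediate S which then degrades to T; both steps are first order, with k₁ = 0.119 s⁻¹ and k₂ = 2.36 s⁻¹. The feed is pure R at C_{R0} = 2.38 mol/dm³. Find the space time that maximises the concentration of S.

The intermediate peaks when r₁ = r₂, i.e. k₁e^(−k₁τ) = k₂e^(−k₂τ), giving τ_opt = ln(k₂/k₁)/(k₂−k₁).
= ln(2.36/0.119)/(2.36−0.119) = ln(19.83)/2.241 = 2.987/2.241 = 1.33 s.

1.33 s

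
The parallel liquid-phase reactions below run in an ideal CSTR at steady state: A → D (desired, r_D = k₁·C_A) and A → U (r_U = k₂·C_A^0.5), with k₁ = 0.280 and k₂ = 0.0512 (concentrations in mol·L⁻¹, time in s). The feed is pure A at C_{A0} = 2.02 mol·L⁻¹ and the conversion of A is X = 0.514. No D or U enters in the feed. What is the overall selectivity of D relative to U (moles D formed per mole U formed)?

Exit C_A = C_{A0}(1−X) = 2.02×0.486 = 0.9817 mol·L⁻¹.
In a CSTR the entire volume is at exit conditions, so r_D = 0.280×0.9817 = 0.2749 and r_U = 0.0512×0.9817^0.5 = 0.05073.
Overall selectivity = C_D/C_U = r_Dτ/(r_Uτ) = r_D/r_U = 5.42.

5.42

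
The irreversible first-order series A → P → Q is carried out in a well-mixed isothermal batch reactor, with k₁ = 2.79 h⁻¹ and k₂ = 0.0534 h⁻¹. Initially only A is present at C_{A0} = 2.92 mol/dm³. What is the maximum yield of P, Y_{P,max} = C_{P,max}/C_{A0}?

At the optimum, C_{P,max}/C_{A0} = (k₁/k₂)^[k₂/(k₂−k₁)].
= (2.79/0.0534)^(0.0534/(0.0534−2.79)) = (52.25)^(-0.01951) = 0.9257.

0.926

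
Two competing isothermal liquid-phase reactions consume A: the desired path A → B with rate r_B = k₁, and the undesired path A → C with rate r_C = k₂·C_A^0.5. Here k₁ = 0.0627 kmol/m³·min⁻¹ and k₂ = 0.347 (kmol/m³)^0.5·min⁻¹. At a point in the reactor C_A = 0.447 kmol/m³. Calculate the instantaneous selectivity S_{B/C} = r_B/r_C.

0.270

S_{B/C} = r_B/r_C = (k₁)/(k₂·C_A^0.5) = (k₁/k₂)·C_A^-0.5.
= (0.0627) / (0.347×0.4470^0.5) = 0.06270/0.2320 = 0.270.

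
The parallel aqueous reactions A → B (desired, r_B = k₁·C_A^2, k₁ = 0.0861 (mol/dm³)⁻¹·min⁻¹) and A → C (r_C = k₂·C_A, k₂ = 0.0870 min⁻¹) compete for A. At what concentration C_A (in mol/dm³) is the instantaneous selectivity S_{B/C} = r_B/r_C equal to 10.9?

S_{B/C} = (k₁/k₂)·C_A ⇒ C_A = S·k₂/k₁.
= 10.9×0.0870/0.0861 = 11.0 mol/dm³.

11.0 mol/dm³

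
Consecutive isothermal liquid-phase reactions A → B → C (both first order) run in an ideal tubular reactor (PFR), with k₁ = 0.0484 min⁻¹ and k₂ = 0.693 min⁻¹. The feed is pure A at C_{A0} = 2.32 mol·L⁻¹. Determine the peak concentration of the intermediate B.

Evaluating C_B at τ_opt = ln(k₂/k₁)/(k₂−k₁) gives C_{B,max}/C_{A0} = (k₁/k₂)^[k₂/(k₂−k₁)].
= (0.0484/0.693)^(0.693/(0.693−0.0484)) = (0.06984)^(1.075) = 0.05719.
C_{B,max} = 0.05719×2.32 = 0.133 mol·L⁻¹.

0.133 mol·L⁻¹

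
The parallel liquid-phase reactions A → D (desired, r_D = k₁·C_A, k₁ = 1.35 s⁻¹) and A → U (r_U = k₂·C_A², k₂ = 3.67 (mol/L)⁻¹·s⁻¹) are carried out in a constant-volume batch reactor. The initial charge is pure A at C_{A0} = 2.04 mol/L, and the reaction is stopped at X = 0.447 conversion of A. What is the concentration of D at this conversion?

0.175 mol/L

C_A = C_{A0}(1−X) = 1.128 mol/L.
Along a PFR/batch, dC_D/dC_A = −r_D/(r_D+r_U) = −k₁/(k₁+k₂·C_A).
Integrating from C_{A0} to C_A: C_D = (1.35/3.67)·ln[(1.35+3.67·2.04)/(1.35+3.67·1.13)] = 0.3678·ln(8.837/5.490) = 0.1751 mol/L.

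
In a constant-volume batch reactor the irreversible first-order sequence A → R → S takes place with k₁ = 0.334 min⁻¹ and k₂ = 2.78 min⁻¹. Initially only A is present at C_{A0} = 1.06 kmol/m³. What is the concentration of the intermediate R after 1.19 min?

0.0920 kmol/m³

Solving the coupled first-order balances gives C_R(t) = [k₁/(k₂−k₁)]·C_{A0}·(e^(−k₁t) − e^(−k₂t)).
e^(−k₁t) = e^(−0.334×1.19) = e^(−0.3975) = 0.6720; e^(−k₂t) = e^(−3.308) = 0.03658.
C_R = 0.334×1.06/(2.78−0.334) × (0.6720−0.03658) = 0.1447×0.6354 = 0.09198 kmol/m³.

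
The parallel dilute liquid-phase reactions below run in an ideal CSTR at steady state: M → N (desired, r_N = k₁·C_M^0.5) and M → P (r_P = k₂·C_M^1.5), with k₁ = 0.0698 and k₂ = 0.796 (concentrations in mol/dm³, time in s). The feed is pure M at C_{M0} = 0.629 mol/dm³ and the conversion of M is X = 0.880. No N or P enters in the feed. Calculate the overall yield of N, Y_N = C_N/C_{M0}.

Exit C_M = C_{M0}(1−X) = 0.629×0.120 = 0.07548 mol/dm³.
Rates in a CSTR are evaluated at the outlet concentration: r_N = 0.0698×0.07548^0.5 = 0.01918, r_P = 0.796×0.07548^1.5 = 0.01651.
Fraction of consumed M going to N: r_N/(r_N+r_P) = 0.5374.
C_N = 0.5374·C_{M0}·X = 0.5374×0.629×0.880 = 0.297 mol/dm³; Y_N = C_N/C_{M0} = 0.473.

0.473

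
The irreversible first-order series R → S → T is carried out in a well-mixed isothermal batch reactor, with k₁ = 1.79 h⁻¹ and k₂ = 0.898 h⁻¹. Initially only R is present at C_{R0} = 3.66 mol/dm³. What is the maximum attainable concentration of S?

1.83 mol/dm³

For a first-order series the maximum intermediate yield is C_{S,max}/C_{R0} = (k₁/k₂)^[k₂/(k₂−k₁)].
= (1.79/0.898)^(0.898/(0.898−1.79)) = (1.993)^(-1.007) = 0.4994.
C_{S,max} = 0.4994×3.66 = 1.83 mol/dm³.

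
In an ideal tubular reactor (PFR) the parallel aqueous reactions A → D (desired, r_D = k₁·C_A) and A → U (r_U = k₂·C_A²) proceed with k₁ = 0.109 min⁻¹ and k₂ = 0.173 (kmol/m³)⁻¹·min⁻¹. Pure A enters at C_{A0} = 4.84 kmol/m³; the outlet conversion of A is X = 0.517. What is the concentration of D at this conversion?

C_A = C_{A0}(1−X) = 2.338 kmol/m³.
Along a PFR/batch, dC_D/dC_A = −r_D/(r_D+r_U) = −k₁/(k₁+k₂·C_A).
Integrating from C_{A0} to C_A: C_D = (0.109/0.173)·ln[(0.109+0.173·4.84)/(0.109+0.173·2.34)] = 0.6301·ln(0.9463/0.5134) = 0.3853 kmol/m³.

0.385 kmol/m³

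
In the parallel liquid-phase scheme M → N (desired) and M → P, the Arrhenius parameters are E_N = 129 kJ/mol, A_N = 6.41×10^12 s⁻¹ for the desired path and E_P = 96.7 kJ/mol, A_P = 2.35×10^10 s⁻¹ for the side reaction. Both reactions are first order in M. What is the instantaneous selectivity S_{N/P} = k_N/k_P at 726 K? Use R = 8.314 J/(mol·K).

k_N/k_P = (A_N/A_P)·exp[−(E_N−E_P)/(RT)] = (A_N/A_P)·exp[(E_P−E_N)/(RT)].
(E_P−E_N)/(RT) = (96.7−129)×10³/(8.314×726) = -32300/6036 = -5.351.
k_N/k_P = (6.41×10^12/2.35×10^10)·exp(-5.351) = 272.8 × 0.004742 = 1.29.
Since E_N > E_P, raising the temperature improves selectivity toward N.

1.29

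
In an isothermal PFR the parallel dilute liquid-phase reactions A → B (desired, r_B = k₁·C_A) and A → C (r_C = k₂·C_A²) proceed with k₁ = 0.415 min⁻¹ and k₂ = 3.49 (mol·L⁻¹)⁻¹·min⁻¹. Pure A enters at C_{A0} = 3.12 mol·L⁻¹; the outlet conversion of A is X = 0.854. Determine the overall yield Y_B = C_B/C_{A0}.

0.0659

C_A = C_{A0}(1−X) = 0.4555 mol·L⁻¹.
Along a PFR/batch, dC_B/dC_A = −r_B/(r_B+r_C) = −k₁/(k₁+k₂·C_A).
Integrating from C_{A0} to C_A: C_B = (0.415/3.49)·ln[(0.415+3.49·3.12)/(0.415+3.49·0.456)] = 0.1189·ln(11.30/2.005) = 0.2057 mol·L⁻¹.
Y_B = C_B/C_{A0} = 0.2057/3.12 = 0.0659.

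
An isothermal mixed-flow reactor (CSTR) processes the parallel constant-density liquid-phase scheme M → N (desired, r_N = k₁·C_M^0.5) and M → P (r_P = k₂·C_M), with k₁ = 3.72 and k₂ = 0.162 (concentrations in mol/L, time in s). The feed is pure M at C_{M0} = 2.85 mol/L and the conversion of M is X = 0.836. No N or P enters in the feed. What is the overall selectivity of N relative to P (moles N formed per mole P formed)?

33.6

Exit C_M = C_{M0}(1−X) = 2.85×0.164 = 0.4674 mol/L.
In a CSTR the entire volume is at exit conditions, so r_N = 3.72×0.4674^0.5 = 2.543 and r_P = 0.162×0.4674 = 0.07572.
Overall selectivity = C_N/C_P = r_Nτ/(r_Pτ) = r_N/r_P = 33.6.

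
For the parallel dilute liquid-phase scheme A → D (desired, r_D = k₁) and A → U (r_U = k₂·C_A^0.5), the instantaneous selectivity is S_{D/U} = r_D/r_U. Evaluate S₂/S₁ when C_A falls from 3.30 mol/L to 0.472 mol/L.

S_{D/U} = (k₁/k₂)·C_A^-0.5, so S₂/S₁ = (C_{A,2}/C_{A,1})^-0.5.
= (0.472/3.30)^(-0.5) = (0.1430)^(-0.5) = 2.64.

2.64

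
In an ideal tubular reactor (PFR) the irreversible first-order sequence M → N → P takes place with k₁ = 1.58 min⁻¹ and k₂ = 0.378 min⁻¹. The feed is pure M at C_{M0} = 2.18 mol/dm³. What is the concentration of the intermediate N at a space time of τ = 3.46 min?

Solving the coupled first-order balances gives C_N(τ) = [k₁/(k₂−k₁)]·C_{M0}·(e^(−k₁τ) − e^(−k₂τ)).
e^(−k₁τ) = e^(−1.58×3.46) = e^(−5.467) = 0.004225; e^(−k₂τ) = e^(−1.308) = 0.2704.
C_N = 1.58×2.18/(0.378−1.58) × (0.004225−0.2704) = (-2.866)×(-0.2662) = 0.7627 mol/dm³.

0.763 mol/dm³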